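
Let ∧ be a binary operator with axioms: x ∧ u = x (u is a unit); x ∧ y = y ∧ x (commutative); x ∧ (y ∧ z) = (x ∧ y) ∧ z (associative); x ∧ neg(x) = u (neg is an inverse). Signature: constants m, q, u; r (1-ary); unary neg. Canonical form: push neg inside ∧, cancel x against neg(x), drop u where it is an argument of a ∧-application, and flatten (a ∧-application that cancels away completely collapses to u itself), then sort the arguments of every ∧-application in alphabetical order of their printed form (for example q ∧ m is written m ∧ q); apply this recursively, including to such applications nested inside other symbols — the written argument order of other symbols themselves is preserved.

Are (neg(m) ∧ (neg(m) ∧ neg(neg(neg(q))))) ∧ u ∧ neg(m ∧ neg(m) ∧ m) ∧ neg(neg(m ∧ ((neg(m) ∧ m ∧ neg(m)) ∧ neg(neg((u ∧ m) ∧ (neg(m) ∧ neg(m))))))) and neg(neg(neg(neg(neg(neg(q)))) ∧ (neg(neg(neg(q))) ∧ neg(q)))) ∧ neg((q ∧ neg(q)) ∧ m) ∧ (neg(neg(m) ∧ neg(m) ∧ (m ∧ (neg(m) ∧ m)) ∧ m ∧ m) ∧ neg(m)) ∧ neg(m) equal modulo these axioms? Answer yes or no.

Left:  (neg(m) ∧ (neg(m) ∧ neg(neg(neg(q))))) ∧ u ∧ neg(m ∧ neg(m) ∧ m) ∧ neg(neg(m ∧ ((neg(m) ∧ m ∧ neg(m)) ∧ neg(neg((u ∧ m) ∧ (neg(m) ∧ neg(m)))))))
  Push neg inside:  distribute neg over ∧ and collapse double neg
  Collect terms:  neg(m) ∧ neg(m) ∧ neg(m) ∧ neg(m) ∧ neg(q)
Right:  neg(neg(neg(neg(neg(neg(q)))) ∧ (neg(neg(neg(q))) ∧ neg(q)))) ∧ neg((q ∧ neg(q)) ∧ m) ∧ (neg(neg(m) ∧ neg(m) ∧ (m ∧ (neg(m) ∧ m)) ∧ m ∧ m) ∧ neg(m)) ∧ neg(m)
  Push neg inside:  distribute neg over ∧ and collapse double neg
  Collect terms:  neg(q) ∧ neg(m) ∧ neg(m) ∧ neg(m) ∧ neg(m)
  Sort:  neg(m) ∧ neg(m) ∧ neg(m) ∧ neg(m) ∧ neg(q)

Answer: yes — both canonical forms are neg(m) ∧ neg(m) ∧ neg(m) ∧ neg(m) ∧ neg(q)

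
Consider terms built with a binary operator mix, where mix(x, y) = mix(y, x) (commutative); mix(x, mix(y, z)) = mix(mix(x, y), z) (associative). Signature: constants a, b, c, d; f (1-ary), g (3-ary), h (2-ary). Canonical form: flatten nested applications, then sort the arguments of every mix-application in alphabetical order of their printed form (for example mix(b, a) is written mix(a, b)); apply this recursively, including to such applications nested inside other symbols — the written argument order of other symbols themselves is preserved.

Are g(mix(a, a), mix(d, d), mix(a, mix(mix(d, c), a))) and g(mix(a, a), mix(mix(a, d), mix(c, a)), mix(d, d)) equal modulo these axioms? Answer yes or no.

Answer: no — g(mix(a, a), mix(d, d), mix(a, a, c, d)) vs g(mix(a, a), mix(a, a, c, d), mix(d, d))

Derivation:
Left:  g(mix(a, a), mix(d, d), mix(a, mix(mix(d, c), a)))
  Work inside:  mix(a, mix(mix(d, c), a))
  Un-nest:  mix(a, d, c, a)
  Order the arguments:  mix(a, a, c, d)
  Reassemble:  g(mix(a, a), mix(d, d), mix(a, a, c, d))
Right:  g(mix(a, a), mix(mix(a, d), mix(c, a)), mix(d, d))
  Focus inside:  mix(mix(a, d), mix(c, a))
  Flatten:  mix(a, d, c, a)
  Sort:  mix(a, a, c, d)
  Reassemble:  g(mix(a, a), mix(a, a, c, d), mix(d, d))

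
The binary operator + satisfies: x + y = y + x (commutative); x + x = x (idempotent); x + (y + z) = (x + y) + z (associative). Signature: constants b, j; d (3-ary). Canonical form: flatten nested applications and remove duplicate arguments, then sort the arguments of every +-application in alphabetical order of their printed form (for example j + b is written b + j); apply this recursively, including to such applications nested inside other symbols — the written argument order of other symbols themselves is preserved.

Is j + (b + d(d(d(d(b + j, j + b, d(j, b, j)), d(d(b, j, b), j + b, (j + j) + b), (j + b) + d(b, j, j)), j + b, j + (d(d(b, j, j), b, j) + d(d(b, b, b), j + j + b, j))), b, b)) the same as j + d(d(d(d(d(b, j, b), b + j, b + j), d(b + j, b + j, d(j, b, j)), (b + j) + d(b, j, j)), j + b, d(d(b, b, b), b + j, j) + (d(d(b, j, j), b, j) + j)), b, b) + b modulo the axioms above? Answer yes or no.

Answer: no — b + d(d(d(d(b + j, b + j, d(j, b, j)), d(d(b, j, b), b + j, b + j), b + d(b, j, j) + j), b + j, d(d(b, b, b), b + j, j) + d(d(b, j, j), b, j) + j), b, b) + j vs b + d(d(d(d(d(b, j, b), b + j, b + j), d(b + j, b + j, d(j, b, j)), b + d(b, j, j) + j), b + j, d(d(b, b, b), b + j, j) + d(d(b, j, j), b, j) + j), b, b) + j

Derivation:
Left:  j + (b + d(d(d(d(b + j, j + b, d(j, b, j)), d(d(b, j, b), j + b, (j + j) + b), (j + b) + d(b, j, j)), j + b, j + (d(d(b, j, j), b, j) + d(d(b, b, b), j + j + b, j))), b, b))
  Merge nested applications:  j + b + d(d(d(d(b + j, j + b, d(j, b, j)), d(d(b, j, b), j + b, (j + j) + b), (j + b) + d(b, j, j)), j + b, j + (d(d(b, j, j), b, j) + d(d(b, b, b), j + j + b, j))), b, b)
  Canonicalize subterm:  d(d(d(d(b + j, j + b, d(j, b, j)), d(d(b, j, b), j + b, (j + j) + b), (j + b) + d(b, j, j)), j + b, j + (d(d(b, j, j), b, j) + d(d(b, b, b), j + j + b, j))), b, b)  →  d(d(d(d(b + j, b + j, d(j, b, j)), d(d(b, j, b), b + j, b + j), b + d(b, j, j) + j), b + j, d(d(b, b, b), b + j, j) + d(d(b, j, j), b, j) + j), b, b)
  Sort arguments:  b + d(d(d(d(b + j, b + j, d(j, b, j)), d(d(b, j, b), b + j, b + j), b + d(b, j, j) + j), b + j, d(d(b, b, b), b + j, j) + d(d(b, j, j), b, j) + j), b, b) + j
Right:  j + d(d(d(d(d(b, j, b), b + j, b + j), d(b + j, b + j, d(j, b, j)), (b + j) + d(b, j, j)), j + b, d(d(b, b, b), b + j, j) + (d(d(b, j, j), b, j) + j)), b, b) + b
  Inside:  d(d(d(d(d(b, j, b), b + j, b + j), d(b + j, b + j, d(j, b, j)), (b + j) + d(b, j, j)), j + b, d(d(b, b, b), b + j, j) + (d(d(b, j, j), b, j) + j)), b, b)  →  d(d(d(d(d(b, j, b), b + j, b + j), d(b + j, b + j, d(j, b, j)), b + d(b, j, j) + j), b + j, d(d(b, b, b), b + j, j) + d(d(b, j, j), b, j) + j), b, b)
  Order the arguments:  b + d(d(d(d(d(b, j, b), b + j, b + j), d(b + j, b + j, d(j, b, j)), b + d(b, j, j) + j), b + j, d(d(b, b, b), b + j, j) + d(d(b, j, j), b, j) + j), b, b) + j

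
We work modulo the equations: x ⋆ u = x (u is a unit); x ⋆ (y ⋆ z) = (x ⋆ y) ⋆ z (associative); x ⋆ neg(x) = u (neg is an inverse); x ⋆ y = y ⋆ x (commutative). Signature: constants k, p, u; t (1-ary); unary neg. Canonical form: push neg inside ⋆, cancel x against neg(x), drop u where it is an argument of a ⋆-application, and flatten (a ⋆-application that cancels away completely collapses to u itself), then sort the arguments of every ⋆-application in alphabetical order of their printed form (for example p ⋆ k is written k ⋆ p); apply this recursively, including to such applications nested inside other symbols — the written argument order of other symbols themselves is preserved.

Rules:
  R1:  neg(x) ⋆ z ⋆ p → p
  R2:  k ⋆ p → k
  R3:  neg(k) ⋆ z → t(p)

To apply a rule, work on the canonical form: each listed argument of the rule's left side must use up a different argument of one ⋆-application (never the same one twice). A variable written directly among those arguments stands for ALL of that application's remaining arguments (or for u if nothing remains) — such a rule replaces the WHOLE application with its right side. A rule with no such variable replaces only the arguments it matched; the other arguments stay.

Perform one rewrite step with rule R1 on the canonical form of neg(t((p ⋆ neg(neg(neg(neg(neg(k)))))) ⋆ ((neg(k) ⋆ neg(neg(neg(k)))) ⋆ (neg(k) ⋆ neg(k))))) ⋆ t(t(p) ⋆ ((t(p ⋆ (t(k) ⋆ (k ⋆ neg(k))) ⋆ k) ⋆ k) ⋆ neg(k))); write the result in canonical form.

Answer: neg(t(p)) ⋆ t(t(k ⋆ p ⋆ t(k)) ⋆ t(p))

Derivation:
Canonical form:  neg(t(neg(k) ⋆ neg(k) ⋆ neg(k) ⋆ neg(k) ⋆ neg(k) ⋆ p)) ⋆ t(t(k ⋆ p ⋆ t(k)) ⋆ t(p))
Apply R1:  consuming neg(k), p;  x := k, z := neg(k) ⋆ neg(k) ⋆ neg(k) ⋆ neg(k)
Every leftover argument binds to the variable; the entire application is replaced.
Result:  neg(t(p)) ⋆ t(t(k ⋆ p ⋆ t(k)) ⋆ t(p))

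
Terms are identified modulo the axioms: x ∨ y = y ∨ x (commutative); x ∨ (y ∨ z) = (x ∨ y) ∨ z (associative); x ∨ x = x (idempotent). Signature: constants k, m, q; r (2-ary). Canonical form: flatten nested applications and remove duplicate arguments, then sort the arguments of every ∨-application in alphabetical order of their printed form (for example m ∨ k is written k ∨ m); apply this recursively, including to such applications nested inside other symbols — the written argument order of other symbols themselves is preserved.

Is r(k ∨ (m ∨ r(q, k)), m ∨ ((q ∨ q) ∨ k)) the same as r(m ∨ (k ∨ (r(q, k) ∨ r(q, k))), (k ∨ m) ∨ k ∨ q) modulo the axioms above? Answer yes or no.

Left:  r(k ∨ (m ∨ r(q, k)), m ∨ ((q ∨ q) ∨ k))
  Work inside:  m ∨ ((q ∨ q) ∨ k)
  Un-nest:  m ∨ q ∨ q ∨ k
  Drop duplicates:  drop duplicate q
  Sort:  k ∨ m ∨ q
  Put back:  r(k ∨ m ∨ r(q, k), k ∨ m ∨ q)
Right:  r(m ∨ (k ∨ (r(q, k) ∨ r(q, k))), (k ∨ m) ∨ k ∨ q)
  Descend into:  m ∨ (k ∨ (r(q, k) ∨ r(q, k)))
  Un-nest:  m ∨ k ∨ r(q, k) ∨ r(q, k)
  Deduplicate:  drop duplicate r(q, k)
  Sort arguments:  k ∨ m ∨ r(q, k)
  Reassemble:  r(k ∨ m ∨ r(q, k), k ∨ m ∨ q)

Answer: yes — both canonical forms are r(k ∨ m ∨ r(q, k), k ∨ m ∨ q)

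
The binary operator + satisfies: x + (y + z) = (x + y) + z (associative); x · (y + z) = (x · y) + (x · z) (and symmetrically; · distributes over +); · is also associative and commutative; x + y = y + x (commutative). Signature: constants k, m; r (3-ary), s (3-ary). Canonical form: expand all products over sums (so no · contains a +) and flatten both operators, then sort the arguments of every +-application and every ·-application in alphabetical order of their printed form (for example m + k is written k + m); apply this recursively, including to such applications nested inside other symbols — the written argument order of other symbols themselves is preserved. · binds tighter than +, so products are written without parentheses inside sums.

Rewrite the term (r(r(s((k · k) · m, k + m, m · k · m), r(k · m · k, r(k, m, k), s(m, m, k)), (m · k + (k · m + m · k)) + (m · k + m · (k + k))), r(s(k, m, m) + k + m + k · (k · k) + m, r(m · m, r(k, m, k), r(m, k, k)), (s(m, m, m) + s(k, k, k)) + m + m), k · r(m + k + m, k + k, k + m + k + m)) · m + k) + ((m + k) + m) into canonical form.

Expand products over sums:  m · r(r(s(k · k · m, k + m, k · m · m), r(k · k · m, r(k, m, k), s(m, m, k)), k · m + k · m + k · m + k · m + k · m + k · m), r(k + k · k · k + m + m + s(k, m, m), r(m · m, r(k, m, k), r(m, k, k)), m + m + s(k, k, k) + s(m, m, m)), k · r(k + m + m, k + k, k + k + m + m)) + k + m + k + m
Sort arguments:  k + k + m + m + m · r(r(s(k · k · m, k + m, k · m · m), r(k · k · m, r(k, m, k), s(m, m, k)), k · m + k · m + k · m + k · m + k · m + k · m), r(k + k · k · k + m + m + s(k, m, m), r(m · m, r(k, m, k), r(m, k, k)), m + m + s(k, k, k) + s(m, m, m)), k · r(k + m + m, k + k, k + k + m + m))

Answer: k + k + m + m + m · r(r(s(k · k · m, k + m, k · m · m), r(k · k · m, r(k, m, k), s(m, m, k)), k · m + k · m + k · m + k · m + k · m + k · m), r(k + k · k · k + m + m + s(k, m, m), r(m · m, r(k, m, k), r(m, k, k)), m + m + s(k, k, k) + s(m, m, m)), k · r(k + m + m, k + k, k + k + m + m))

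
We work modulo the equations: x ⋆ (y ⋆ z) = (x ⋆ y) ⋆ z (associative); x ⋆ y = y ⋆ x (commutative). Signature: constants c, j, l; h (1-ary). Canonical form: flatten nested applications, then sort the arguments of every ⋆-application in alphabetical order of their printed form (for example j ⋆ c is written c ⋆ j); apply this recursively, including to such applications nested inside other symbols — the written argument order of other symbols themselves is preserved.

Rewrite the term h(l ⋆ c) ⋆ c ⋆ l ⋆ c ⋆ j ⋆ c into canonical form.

Answer: c ⋆ c ⋆ c ⋆ h(c ⋆ l) ⋆ j ⋆ l

Derivation:
Simplify inside:  h(l ⋆ c)  →  h(c ⋆ l)
Sort:  c ⋆ c ⋆ c ⋆ h(c ⋆ l) ⋆ j ⋆ l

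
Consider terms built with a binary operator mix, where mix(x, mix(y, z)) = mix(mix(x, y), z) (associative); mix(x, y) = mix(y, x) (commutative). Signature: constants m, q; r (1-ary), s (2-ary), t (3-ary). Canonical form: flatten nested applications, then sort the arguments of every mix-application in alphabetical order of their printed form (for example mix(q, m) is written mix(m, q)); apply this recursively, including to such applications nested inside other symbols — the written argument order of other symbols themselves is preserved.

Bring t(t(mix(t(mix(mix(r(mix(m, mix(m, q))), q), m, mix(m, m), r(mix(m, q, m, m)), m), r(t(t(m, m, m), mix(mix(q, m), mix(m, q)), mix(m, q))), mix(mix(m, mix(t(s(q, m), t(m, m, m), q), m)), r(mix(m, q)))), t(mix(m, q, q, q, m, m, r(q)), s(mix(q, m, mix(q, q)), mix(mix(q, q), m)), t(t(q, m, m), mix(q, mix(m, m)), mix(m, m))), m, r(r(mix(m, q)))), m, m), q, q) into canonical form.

Answer: t(t(mix(m, r(r(mix(m, q))), t(mix(m, m, m, m, q, r(mix(m, m, m, q)), r(mix(m, m, q))), r(t(t(m, m, m), mix(m, m, q, q), mix(m, q))), mix(m, m, r(mix(m, q)), t(s(q, m), t(m, m, m), q))), t(mix(m, m, m, q, q, q, r(q)), s(mix(m, q, q, q), mix(m, q, q)), t(t(q, m, m), mix(m, m, q), mix(m, m)))), m, m), q, q)

Derivation:
Work inside:  mix(t(mix(mix(r(mix(m, mix(m, q))), q), m, mix(m, m), r(mix(m, q, m, m)), m), r(t(t(m, m, m), mix(mix(q, m), mix(m, q)), mix(m, q))), mix(mix(m, mix(t(s(q, m), t(m, m, m), q), m)), r(mix(m, q)))), t(mix(m, q, q, q, m, m, r(q)), s(mix(q, m, mix(q, q)), mix(mix(q, q), m)), t(t(q, m, m), mix(q, mix(m, m)), mix(m, m))), m, r(r(mix(m, q))))
Simplify inside:  t(mix(mix(r(mix(m, mix(m, q))), q), m, mix(m, m), r(mix(m, q, m, m)), m), r(t(t(m, m, m), mix(mix(q, m), mix(m, q)), mix(m, q))), mix(mix(m, mix(t(s(q, m), t(m, m, m), q), m)), r(mix(m, q))))  →  t(mix(m, m, m, m, q, r(mix(m, m, m, q)), r(mix(m, m, q))), r(t(t(m, m, m), mix(m, m, q, q), mix(m, q))), mix(m, m, r(mix(m, q)), t(s(q, m), t(m, m, m), q)))
Simplify inside:  t(mix(m, q, q, q, m, m, r(q)), s(mix(q, m, mix(q, q)), mix(mix(q, q), m)), t(t(q, m, m), mix(q, mix(m, m)), mix(m, m)))  →  t(mix(m, m, m, q, q, q, r(q)), s(mix(m, q, q, q), mix(m, q, q)), t(t(q, m, m), mix(m, m, q), mix(m, m)))
Sort arguments:  mix(m, r(r(mix(m, q))), t(mix(m, m, m, m, q, r(mix(m, m, m, q)), r(mix(m, m, q))), r(t(t(m, m, m), mix(m, m, q, q), mix(m, q))), mix(m, m, r(mix(m, q)), t(s(q, m), t(m, m, m), q))), t(mix(m, m, m, q, q, q, r(q)), s(mix(m, q, q, q), mix(m, q, q)), t(t(q, m, m), mix(m, m, q), mix(m, m))))
Rebuild:  t(t(mix(m, r(r(mix(m, q))), t(mix(m, m, m, m, q, r(mix(m, m, m, q)), r(mix(m, m, q))), r(t(t(m, m, m), mix(m, m, q, q), mix(m, q))), mix(m, m, r(mix(m, q)), t(s(q, m), t(m, m, m), q))), t(mix(m, m, m, q, q, q, r(q)), s(mix(m, q, q, q), mix(m, q, q)), t(t(q, m, m), mix(m, m, q), mix(m, m)))), m, m), q, q)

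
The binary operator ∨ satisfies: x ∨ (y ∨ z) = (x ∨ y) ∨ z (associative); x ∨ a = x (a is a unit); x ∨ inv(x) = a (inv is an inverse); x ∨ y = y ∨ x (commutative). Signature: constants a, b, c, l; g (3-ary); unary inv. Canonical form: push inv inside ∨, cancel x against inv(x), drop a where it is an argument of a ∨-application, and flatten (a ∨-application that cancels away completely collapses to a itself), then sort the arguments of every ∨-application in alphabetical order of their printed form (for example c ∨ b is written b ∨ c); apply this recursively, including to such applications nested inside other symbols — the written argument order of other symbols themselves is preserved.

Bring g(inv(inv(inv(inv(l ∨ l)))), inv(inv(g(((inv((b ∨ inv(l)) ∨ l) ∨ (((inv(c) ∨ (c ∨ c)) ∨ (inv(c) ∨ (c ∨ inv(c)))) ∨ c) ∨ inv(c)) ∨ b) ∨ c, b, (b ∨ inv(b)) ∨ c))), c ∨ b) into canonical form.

Work inside:  ((inv((b ∨ inv(l)) ∨ l) ∨ (((inv(c) ∨ (c ∨ c)) ∨ (inv(c) ∨ (c ∨ inv(c)))) ∨ c) ∨ inv(c)) ∨ b) ∨ c
Push inv inside:  distribute inv over ∨ and collapse double inv
Cancel inverse pairs:  b cancels; l cancels
Collect:  c
Rebuild:  g(l ∨ l, g(c, b, c), b ∨ c)

Answer: g(l ∨ l, g(c, b, c), b ∨ c)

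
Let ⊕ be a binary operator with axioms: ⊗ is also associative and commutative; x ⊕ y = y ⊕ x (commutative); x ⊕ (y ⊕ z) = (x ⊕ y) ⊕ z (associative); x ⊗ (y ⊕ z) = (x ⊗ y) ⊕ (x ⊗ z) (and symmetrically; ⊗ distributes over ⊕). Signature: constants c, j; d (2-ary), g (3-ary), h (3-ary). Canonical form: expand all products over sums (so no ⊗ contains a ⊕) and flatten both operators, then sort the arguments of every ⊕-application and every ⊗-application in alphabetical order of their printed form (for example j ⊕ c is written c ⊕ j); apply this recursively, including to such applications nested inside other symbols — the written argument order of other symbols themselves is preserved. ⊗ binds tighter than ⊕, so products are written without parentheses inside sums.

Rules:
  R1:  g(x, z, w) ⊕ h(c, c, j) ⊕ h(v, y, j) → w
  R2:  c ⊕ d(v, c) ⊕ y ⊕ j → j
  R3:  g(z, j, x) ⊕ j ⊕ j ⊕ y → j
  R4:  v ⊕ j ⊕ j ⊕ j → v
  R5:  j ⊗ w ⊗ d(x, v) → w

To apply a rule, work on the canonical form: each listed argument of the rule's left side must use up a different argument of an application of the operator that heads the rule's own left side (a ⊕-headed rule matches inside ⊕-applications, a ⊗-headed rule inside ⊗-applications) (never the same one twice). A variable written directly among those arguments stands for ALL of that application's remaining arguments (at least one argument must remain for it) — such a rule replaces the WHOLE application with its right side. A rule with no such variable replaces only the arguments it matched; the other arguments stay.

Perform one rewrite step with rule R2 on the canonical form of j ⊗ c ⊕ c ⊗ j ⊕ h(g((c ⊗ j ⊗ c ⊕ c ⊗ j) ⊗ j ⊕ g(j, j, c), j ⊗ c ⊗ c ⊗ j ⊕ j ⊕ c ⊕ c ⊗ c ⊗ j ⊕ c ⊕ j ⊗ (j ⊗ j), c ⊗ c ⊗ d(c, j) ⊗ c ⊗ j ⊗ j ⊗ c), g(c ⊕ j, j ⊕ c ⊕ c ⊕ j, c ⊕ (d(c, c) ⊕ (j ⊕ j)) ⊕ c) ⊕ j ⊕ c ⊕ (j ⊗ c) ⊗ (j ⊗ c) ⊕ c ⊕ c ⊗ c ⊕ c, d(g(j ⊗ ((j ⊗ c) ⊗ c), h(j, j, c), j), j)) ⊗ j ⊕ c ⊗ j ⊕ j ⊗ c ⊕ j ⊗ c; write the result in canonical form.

Canonical form:  c ⊗ j ⊕ c ⊗ j ⊕ c ⊗ j ⊕ c ⊗ j ⊕ c ⊗ j ⊕ h(g(c ⊗ c ⊗ j ⊗ j ⊕ c ⊗ j ⊗ j ⊕ g(j, j, c), c ⊕ c ⊕ c ⊗ c ⊗ j ⊕ c ⊗ c ⊗ j ⊗ j ⊕ j ⊕ j ⊗ j ⊗ j, c ⊗ c ⊗ c ⊗ c ⊗ d(c, j) ⊗ j ⊗ j), c ⊕ c ⊕ c ⊕ c ⊗ c ⊕ c ⊗ c ⊗ j ⊗ j ⊕ g(c ⊕ j, c ⊕ c ⊕ j ⊕ j, c ⊕ c ⊕ d(c, c) ⊕ j ⊕ j) ⊕ j, d(g(c ⊗ c ⊗ j ⊗ j, h(j, j, c), j), j)) ⊗ j
Match R2:  consume c, d(c, c), j;  v := c, y := c ⊕ j
The extension variable absorbs all remaining arguments, so the whole application is rewritten.
Result:  c ⊗ j ⊕ c ⊗ j ⊕ c ⊗ j ⊕ c ⊗ j ⊕ c ⊗ j ⊕ h(g(c ⊗ c ⊗ j ⊗ j ⊕ c ⊗ j ⊗ j ⊕ g(j, j, c), c ⊕ c ⊕ c ⊗ c ⊗ j ⊕ c ⊗ c ⊗ j ⊗ j ⊕ j ⊕ j ⊗ j ⊗ j, c ⊗ c ⊗ c ⊗ c ⊗ d(c, j) ⊗ j ⊗ j), c ⊕ c ⊕ c ⊕ c ⊗ c ⊕ c ⊗ c ⊗ j ⊗ j ⊕ g(c ⊕ j, c ⊕ c ⊕ j ⊕ j, j) ⊕ j, d(g(c ⊗ c ⊗ j ⊗ j, h(j, j, c), j), j)) ⊗ j

Answer: c ⊗ j ⊕ c ⊗ j ⊕ c ⊗ j ⊕ c ⊗ j ⊕ c ⊗ j ⊕ h(g(c ⊗ c ⊗ j ⊗ j ⊕ c ⊗ j ⊗ j ⊕ g(j, j, c), c ⊕ c ⊕ c ⊗ c ⊗ j ⊕ c ⊗ c ⊗ j ⊗ j ⊕ j ⊕ j ⊗ j ⊗ j, c ⊗ c ⊗ c ⊗ c ⊗ d(c, j) ⊗ j ⊗ j), c ⊕ c ⊕ c ⊕ c ⊗ c ⊕ c ⊗ c ⊗ j ⊗ j ⊕ g(c ⊕ j, c ⊕ c ⊕ j ⊕ j, j) ⊕ j, d(g(c ⊗ c ⊗ j ⊗ j, h(j, j, c), j), j)) ⊗ j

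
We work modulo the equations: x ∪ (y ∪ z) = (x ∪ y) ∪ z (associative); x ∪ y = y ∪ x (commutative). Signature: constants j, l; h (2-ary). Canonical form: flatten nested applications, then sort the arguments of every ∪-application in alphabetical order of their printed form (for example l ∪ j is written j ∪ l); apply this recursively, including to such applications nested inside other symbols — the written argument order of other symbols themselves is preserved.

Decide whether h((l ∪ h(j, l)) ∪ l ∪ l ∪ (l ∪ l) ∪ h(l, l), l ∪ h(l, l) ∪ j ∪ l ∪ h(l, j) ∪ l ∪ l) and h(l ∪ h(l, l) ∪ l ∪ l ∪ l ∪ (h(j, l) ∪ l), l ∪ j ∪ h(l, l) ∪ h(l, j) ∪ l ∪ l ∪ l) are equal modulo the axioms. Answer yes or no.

Answer: yes — both canonical forms are h(h(j, l) ∪ h(l, l) ∪ l ∪ l ∪ l ∪ l ∪ l, h(l, j) ∪ h(l, l) ∪ j ∪ l ∪ l ∪ l ∪ l)

Derivation:
Left:  h((l ∪ h(j, l)) ∪ l ∪ l ∪ (l ∪ l) ∪ h(l, l), l ∪ h(l, l) ∪ j ∪ l ∪ h(l, j) ∪ l ∪ l)
  Descend into:  (l ∪ h(j, l)) ∪ l ∪ l ∪ (l ∪ l) ∪ h(l, l)
  Merge nested applications:  l ∪ h(j, l) ∪ l ∪ l ∪ l ∪ l ∪ h(l, l)
  Sort arguments:  h(j, l) ∪ h(l, l) ∪ l ∪ l ∪ l ∪ l ∪ l
  Put back:  h(h(j, l) ∪ h(l, l) ∪ l ∪ l ∪ l ∪ l ∪ l, h(l, j) ∪ h(l, l) ∪ j ∪ l ∪ l ∪ l ∪ l)
Right:  h(l ∪ h(l, l) ∪ l ∪ l ∪ l ∪ (h(j, l) ∪ l), l ∪ j ∪ h(l, l) ∪ h(l, j) ∪ l ∪ l ∪ l)
  Descend into:  l ∪ h(l, l) ∪ l ∪ l ∪ l ∪ (h(j, l) ∪ l)
  Merge nested applications:  l ∪ h(l, l) ∪ l ∪ l ∪ l ∪ h(j, l) ∪ l
  Order the arguments:  h(j, l) ∪ h(l, l) ∪ l ∪ l ∪ l ∪ l ∪ l
  Rebuild:  h(h(j, l) ∪ h(l, l) ∪ l ∪ l ∪ l ∪ l ∪ l, h(l, j) ∪ h(l, l) ∪ j ∪ l ∪ l ∪ l ∪ l)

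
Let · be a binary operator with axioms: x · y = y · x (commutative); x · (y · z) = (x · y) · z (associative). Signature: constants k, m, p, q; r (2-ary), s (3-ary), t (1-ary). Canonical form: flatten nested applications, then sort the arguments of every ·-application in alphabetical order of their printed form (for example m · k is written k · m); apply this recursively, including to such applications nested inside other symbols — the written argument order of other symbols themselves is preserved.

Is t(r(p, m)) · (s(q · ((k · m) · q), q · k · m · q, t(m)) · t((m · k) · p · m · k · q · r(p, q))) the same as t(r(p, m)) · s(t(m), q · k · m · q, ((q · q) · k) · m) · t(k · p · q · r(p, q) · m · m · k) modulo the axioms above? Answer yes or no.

Left:  t(r(p, m)) · (s(q · ((k · m) · q), q · k · m · q, t(m)) · t((m · k) · p · m · k · q · r(p, q)))
  Flatten:  t(r(p, m)) · s(q · ((k · m) · q), q · k · m · q, t(m)) · t((m · k) · p · m · k · q · r(p, q))
  Simplify inside:  s(q · ((k · m) · q), q · k · m · q, t(m))  →  s(k · m · q · q, k · m · q · q, t(m))
  Inside:  t((m · k) · p · m · k · q · r(p, q))  →  t(k · k · m · m · p · q · r(p, q))
  Sort arguments:  s(k · m · q · q, k · m · q · q, t(m)) · t(k · k · m · m · p · q · r(p, q)) · t(r(p, m))
Right:  t(r(p, m)) · s(t(m), q · k · m · q, ((q · q) · k) · m) · t(k · p · q · r(p, q) · m · m · k)
  Inside:  s(t(m), q · k · m · q, ((q · q) · k) · m)  →  s(t(m), k · m · q · q, k · m · q · q)
  Simplify inside:  t(k · p · q · r(p, q) · m · m · k)  →  t(k · k · m · m · p · q · r(p, q))
  Sort arguments:  s(t(m), k · m · q · q, k · m · q · q) · t(k · k · m · m · p · q · r(p, q)) · t(r(p, m))

Answer: no — s(k · m · q · q, k · m · q · q, t(m)) · t(k · k · m · m · p · q · r(p, q)) · t(r(p, m)) vs s(t(m), k · m · q · q, k · m · q · q) · t(k · k · m · m · p · q · r(p, q)) · t(r(p, m))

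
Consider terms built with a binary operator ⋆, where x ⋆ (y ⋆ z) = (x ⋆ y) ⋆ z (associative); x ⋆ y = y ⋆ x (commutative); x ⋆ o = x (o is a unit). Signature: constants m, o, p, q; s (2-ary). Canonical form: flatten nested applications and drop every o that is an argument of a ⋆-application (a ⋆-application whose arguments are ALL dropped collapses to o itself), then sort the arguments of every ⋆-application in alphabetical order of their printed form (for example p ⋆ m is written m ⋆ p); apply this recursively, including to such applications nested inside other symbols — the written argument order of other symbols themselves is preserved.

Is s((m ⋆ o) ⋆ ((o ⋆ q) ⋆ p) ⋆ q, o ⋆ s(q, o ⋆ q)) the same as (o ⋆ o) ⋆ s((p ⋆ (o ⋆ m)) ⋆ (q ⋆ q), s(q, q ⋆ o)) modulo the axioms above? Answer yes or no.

Left:  s((m ⋆ o) ⋆ ((o ⋆ q) ⋆ p) ⋆ q, o ⋆ s(q, o ⋆ q))
  Focus inside:  (m ⋆ o) ⋆ ((o ⋆ q) ⋆ p) ⋆ q
  Un-nest:  m ⋆ o ⋆ o ⋆ q ⋆ p ⋆ q
  Drop the unit:  drop o (×2)
  Order the arguments:  m ⋆ p ⋆ q ⋆ q
  Reassemble:  s(m ⋆ p ⋆ q ⋆ q, s(q, q))
Right:  (o ⋆ o) ⋆ s((p ⋆ (o ⋆ m)) ⋆ (q ⋆ q), s(q, q ⋆ o))
  Flatten:  o ⋆ o ⋆ s((p ⋆ (o ⋆ m)) ⋆ (q ⋆ q), s(q, q ⋆ o))
  Inside:  s((p ⋆ (o ⋆ m)) ⋆ (q ⋆ q), s(q, q ⋆ o))  →  s(m ⋆ p ⋆ q ⋆ q, s(q, q))
  Drop the unit:  drop o (×2)
  Sort arguments:  s(m ⋆ p ⋆ q ⋆ q, s(q, q))

Answer: yes — both canonical forms are s(m ⋆ p ⋆ q ⋆ q, s(q, q))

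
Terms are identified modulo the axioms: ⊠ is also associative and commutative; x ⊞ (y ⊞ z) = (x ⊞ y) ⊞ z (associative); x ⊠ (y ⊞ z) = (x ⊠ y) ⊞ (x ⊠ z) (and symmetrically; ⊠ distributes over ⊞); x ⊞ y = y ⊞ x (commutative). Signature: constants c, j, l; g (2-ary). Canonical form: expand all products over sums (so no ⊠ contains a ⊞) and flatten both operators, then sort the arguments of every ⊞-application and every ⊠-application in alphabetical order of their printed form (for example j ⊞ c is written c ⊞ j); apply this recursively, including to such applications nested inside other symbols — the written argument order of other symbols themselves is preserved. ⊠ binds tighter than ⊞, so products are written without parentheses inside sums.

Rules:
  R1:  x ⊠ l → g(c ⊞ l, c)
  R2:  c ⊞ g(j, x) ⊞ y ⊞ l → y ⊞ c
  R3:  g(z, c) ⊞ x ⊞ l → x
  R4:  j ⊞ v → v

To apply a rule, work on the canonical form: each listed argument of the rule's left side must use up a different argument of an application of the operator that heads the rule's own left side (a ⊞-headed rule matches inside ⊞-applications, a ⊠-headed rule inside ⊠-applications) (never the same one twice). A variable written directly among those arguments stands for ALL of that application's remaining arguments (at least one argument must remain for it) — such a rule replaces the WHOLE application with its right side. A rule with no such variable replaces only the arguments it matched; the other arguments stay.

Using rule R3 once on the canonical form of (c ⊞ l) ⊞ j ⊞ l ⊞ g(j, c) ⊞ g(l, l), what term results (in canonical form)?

Canonical form:  c ⊞ g(j, c) ⊞ g(l, l) ⊞ j ⊞ l ⊞ l
R3 matches:  uses g(j, c), l;  x := c ⊞ g(l, l) ⊞ j ⊞ l, z := j
The variable takes the whole remainder — replace the entire application.
New term:  c ⊞ g(l, l) ⊞ j ⊞ l

Answer: c ⊞ g(l, l) ⊞ j ⊞ l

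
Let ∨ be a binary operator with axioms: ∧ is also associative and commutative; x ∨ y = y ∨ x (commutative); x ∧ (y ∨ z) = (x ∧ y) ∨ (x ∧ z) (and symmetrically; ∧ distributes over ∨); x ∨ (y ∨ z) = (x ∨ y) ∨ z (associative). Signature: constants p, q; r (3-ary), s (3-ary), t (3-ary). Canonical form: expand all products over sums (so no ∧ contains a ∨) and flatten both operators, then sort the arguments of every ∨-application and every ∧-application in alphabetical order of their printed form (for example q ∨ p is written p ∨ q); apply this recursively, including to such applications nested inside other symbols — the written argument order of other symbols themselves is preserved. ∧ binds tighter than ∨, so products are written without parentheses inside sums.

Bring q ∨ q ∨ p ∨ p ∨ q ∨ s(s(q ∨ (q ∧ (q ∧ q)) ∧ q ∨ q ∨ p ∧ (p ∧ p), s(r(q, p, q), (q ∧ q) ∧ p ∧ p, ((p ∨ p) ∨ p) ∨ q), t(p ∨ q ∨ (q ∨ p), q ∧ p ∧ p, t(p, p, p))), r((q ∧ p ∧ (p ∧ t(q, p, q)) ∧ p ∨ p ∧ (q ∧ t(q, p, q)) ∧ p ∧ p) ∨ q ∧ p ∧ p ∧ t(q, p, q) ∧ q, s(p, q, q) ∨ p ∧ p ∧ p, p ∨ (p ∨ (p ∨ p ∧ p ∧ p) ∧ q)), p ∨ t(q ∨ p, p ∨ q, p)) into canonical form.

Answer: p ∨ p ∨ q ∨ q ∨ q ∨ s(s(p ∧ p ∧ p ∨ q ∨ q ∨ q ∧ q ∧ q ∧ q, s(r(q, p, q), p ∧ p ∧ q ∧ q, p ∨ p ∨ p ∨ q), t(p ∨ p ∨ q ∨ q, p ∧ p ∧ q, t(p, p, p))), r(p ∧ p ∧ p ∧ q ∧ t(q, p, q) ∨ p ∧ p ∧ p ∧ q ∧ t(q, p, q) ∨ p ∧ p ∧ q ∧ q ∧ t(q, p, q), p ∧ p ∧ p ∨ s(p, q, q), p ∨ p ∨ p ∧ p ∧ p ∧ q ∨ p ∧ q), p ∨ t(p ∨ q, p ∨ q, p))

Derivation:
Expand products over sums:  q ∨ q ∨ p ∨ p ∨ q ∨ s(s(p ∧ p ∧ p ∨ q ∨ q ∨ q ∧ q ∧ q ∧ q, s(r(q, p, q), p ∧ p ∧ q ∧ q, p ∨ p ∨ p ∨ q), t(p ∨ p ∨ q ∨ q, p ∧ p ∧ q, t(p, p, p))), r(p ∧ p ∧ p ∧ q ∧ t(q, p, q) ∨ p ∧ p ∧ p ∧ q ∧ t(q, p, q) ∨ p ∧ p ∧ q ∧ q ∧ t(q, p, q), p ∧ p ∧ p ∨ s(p, q, q), p ∨ p ∨ p ∧ p ∧ p ∧ q ∨ p ∧ q), p ∨ t(p ∨ q, p ∨ q, p))
Sort:  p ∨ p ∨ q ∨ q ∨ q ∨ s(s(p ∧ p ∧ p ∨ q ∨ q ∨ q ∧ q ∧ q ∧ q, s(r(q, p, q), p ∧ p ∧ q ∧ q, p ∨ p ∨ p ∨ q), t(p ∨ p ∨ q ∨ q, p ∧ p ∧ q, t(p, p, p))), r(p ∧ p ∧ p ∧ q ∧ t(q, p, q) ∨ p ∧ p ∧ p ∧ q ∧ t(q, p, q) ∨ p ∧ p ∧ q ∧ q ∧ t(q, p, q), p ∧ p ∧ p ∨ s(p, q, q), p ∨ p ∨ p ∧ p ∧ p ∧ q ∨ p ∧ q), p ∨ t(p ∨ q, p ∨ q, p))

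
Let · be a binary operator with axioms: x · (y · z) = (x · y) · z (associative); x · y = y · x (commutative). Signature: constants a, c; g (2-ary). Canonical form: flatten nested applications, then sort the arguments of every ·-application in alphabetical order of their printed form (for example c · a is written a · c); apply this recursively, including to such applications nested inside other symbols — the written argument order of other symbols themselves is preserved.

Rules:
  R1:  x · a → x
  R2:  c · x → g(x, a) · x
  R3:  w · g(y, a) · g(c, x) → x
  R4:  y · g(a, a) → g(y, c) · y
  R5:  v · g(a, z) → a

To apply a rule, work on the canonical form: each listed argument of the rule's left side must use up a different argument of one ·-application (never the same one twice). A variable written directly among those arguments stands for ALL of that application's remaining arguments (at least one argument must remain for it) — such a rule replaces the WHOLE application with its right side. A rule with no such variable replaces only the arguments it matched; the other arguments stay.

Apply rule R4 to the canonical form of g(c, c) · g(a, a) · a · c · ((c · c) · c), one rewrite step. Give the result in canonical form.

Canonical form:  a · c · c · c · c · g(a, a) · g(c, c)
Match R4:  consume g(a, a);  y := a · c · c · c · c · g(c, c)
The variable takes the whole remainder — replace the entire application.
New term:  a · c · c · c · c · g(a · c · c · c · c · g(c, c), c) · g(c, c)

Answer: a · c · c · c · c · g(a · c · c · c · c · g(c, c), c) · g(c, c)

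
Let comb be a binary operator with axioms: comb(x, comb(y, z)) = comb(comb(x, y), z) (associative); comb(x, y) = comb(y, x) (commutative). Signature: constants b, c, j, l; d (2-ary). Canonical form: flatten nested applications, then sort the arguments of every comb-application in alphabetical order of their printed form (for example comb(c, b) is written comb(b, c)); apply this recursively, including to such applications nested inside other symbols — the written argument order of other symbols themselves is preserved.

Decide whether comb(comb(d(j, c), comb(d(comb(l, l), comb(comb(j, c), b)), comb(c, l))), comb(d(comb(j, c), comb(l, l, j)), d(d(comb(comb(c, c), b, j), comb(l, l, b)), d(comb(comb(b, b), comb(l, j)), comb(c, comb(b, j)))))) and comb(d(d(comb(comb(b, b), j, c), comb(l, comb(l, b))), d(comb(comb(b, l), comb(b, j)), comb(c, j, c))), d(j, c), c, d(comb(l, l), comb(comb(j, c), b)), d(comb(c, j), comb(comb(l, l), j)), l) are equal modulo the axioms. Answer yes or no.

Answer: no — comb(c, d(comb(c, j), comb(j, l, l)), d(comb(l, l), comb(b, c, j)), d(d(comb(b, c, c, j), comb(b, l, l)), d(comb(b, b, j, l), comb(b, c, j))), d(j, c), l) vs comb(c, d(comb(c, j), comb(j, l, l)), d(comb(l, l), comb(b, c, j)), d(d(comb(b, b, c, j), comb(b, l, l)), d(comb(b, b, j, l), comb(c, c, j))), d(j, c), l)

Derivation:
Left:  comb(comb(d(j, c), comb(d(comb(l, l), comb(comb(j, c), b)), comb(c, l))), comb(d(comb(j, c), comb(l, l, j)), d(d(comb(comb(c, c), b, j), comb(l, l, b)), d(comb(comb(b, b), comb(l, j)), comb(c, comb(b, j))))))
  Merge nested applications:  comb(d(j, c), d(comb(l, l), comb(comb(j, c), b)), c, l, d(comb(j, c), comb(l, l, j)), d(d(comb(comb(c, c), b, j), comb(l, l, b)), d(comb(comb(b, b), comb(l, j)), comb(c, comb(b, j)))))
  Canonicalize subterm:  d(comb(l, l), comb(comb(j, c), b))  →  d(comb(l, l), comb(b, c, j))
  Simplify inside:  d(comb(j, c), comb(l, l, j))  →  d(comb(c, j), comb(j, l, l))
  Simplify inside:  d(d(comb(comb(c, c), b, j), comb(l, l, b)), d(comb(comb(b, b), comb(l, j)), comb(c, comb(b, j))))  →  d(d(comb(b, c, c, j), comb(b, l, l)), d(comb(b, b, j, l), comb(b, c, j)))
  Sort:  comb(c, d(comb(c, j), comb(j, l, l)), d(comb(l, l), comb(b, c, j)), d(d(comb(b, c, c, j), comb(b, l, l)), d(comb(b, b, j, l), comb(b, c, j))), d(j, c), l)
Right:  comb(d(d(comb(comb(b, b), j, c), comb(l, comb(l, b))), d(comb(comb(b, l), comb(b, j)), comb(c, j, c))), d(j, c), c, d(comb(l, l), comb(comb(j, c), b)), d(comb(c, j), comb(comb(l, l), j)), l)
  Inside:  d(d(comb(comb(b, b), j, c), comb(l, comb(l, b))), d(comb(comb(b, l), comb(b, j)), comb(c, j, c)))  →  d(d(comb(b, b, c, j), comb(b, l, l)), d(comb(b, b, j, l), comb(c, c, j)))
  Canonicalize subterm:  d(comb(l, l), comb(comb(j, c), b))  →  d(comb(l, l), comb(b, c, j))
  Inside:  d(comb(c, j), comb(comb(l, l), j))  →  d(comb(c, j), comb(j, l, l))
  Sort:  comb(c, d(comb(c, j), comb(j, l, l)), d(comb(l, l), comb(b, c, j)), d(d(comb(b, b, c, j), comb(b, l, l)), d(comb(b, b, j, l), comb(c, c, j))), d(j, c), l)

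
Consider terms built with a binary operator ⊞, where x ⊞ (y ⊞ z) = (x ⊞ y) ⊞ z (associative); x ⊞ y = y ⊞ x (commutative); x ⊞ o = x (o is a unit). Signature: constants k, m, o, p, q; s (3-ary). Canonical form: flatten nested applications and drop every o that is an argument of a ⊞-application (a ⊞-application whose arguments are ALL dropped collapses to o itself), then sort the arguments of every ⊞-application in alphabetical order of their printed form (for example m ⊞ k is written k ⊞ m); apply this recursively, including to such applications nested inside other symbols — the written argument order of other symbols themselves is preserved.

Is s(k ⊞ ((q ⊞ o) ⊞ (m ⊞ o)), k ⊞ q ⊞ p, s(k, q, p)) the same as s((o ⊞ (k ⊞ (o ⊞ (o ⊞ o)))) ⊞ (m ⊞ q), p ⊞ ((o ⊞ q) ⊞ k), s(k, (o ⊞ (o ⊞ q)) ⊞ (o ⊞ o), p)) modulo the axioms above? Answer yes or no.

Left:  s(k ⊞ ((q ⊞ o) ⊞ (m ⊞ o)), k ⊞ q ⊞ p, s(k, q, p))
  Focus inside:  k ⊞ ((q ⊞ o) ⊞ (m ⊞ o))
  Flatten:  k ⊞ q ⊞ o ⊞ m ⊞ o
  Units out:  drop o (×2)
  Sort:  k ⊞ m ⊞ q
  Put back:  s(k ⊞ m ⊞ q, k ⊞ p ⊞ q, s(k, q, p))
Right:  s((o ⊞ (k ⊞ (o ⊞ (o ⊞ o)))) ⊞ (m ⊞ q), p ⊞ ((o ⊞ q) ⊞ k), s(k, (o ⊞ (o ⊞ q)) ⊞ (o ⊞ o), p))
  Work inside:  (o ⊞ (k ⊞ (o ⊞ (o ⊞ o)))) ⊞ (m ⊞ q)
  Flatten:  o ⊞ k ⊞ o ⊞ o ⊞ o ⊞ m ⊞ q
  Unit:  drop o (×4)
  Sort:  k ⊞ m ⊞ q
  Reassemble:  s(k ⊞ m ⊞ q, k ⊞ p ⊞ q, s(k, q, p))

Answer: yes — both canonical forms are s(k ⊞ m ⊞ q, k ⊞ p ⊞ q, s(k, q, p))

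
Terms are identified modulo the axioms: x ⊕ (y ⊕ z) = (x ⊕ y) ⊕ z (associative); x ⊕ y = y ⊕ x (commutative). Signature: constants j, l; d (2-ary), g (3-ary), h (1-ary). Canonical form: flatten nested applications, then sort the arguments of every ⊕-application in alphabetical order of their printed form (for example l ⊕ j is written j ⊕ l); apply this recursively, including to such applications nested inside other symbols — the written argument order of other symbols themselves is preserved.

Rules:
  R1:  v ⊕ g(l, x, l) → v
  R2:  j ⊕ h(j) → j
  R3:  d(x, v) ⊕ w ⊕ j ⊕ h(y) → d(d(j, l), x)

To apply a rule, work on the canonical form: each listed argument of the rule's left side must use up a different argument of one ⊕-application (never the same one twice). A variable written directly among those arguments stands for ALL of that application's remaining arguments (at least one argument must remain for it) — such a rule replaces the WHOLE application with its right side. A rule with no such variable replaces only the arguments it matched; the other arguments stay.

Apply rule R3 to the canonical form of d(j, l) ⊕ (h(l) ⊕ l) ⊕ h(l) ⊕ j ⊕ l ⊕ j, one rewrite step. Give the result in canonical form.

Answer: d(d(j, l), j)

Derivation:
Canonical form:  d(j, l) ⊕ h(l) ⊕ h(l) ⊕ j ⊕ j ⊕ l ⊕ l
Match R3:  consume d(j, l), h(l), j;  v := l, w := h(l) ⊕ j ⊕ l ⊕ l, x := j, y := l
The extension variable absorbs all remaining arguments, so the whole application is rewritten.
Result:  d(d(j, l), j)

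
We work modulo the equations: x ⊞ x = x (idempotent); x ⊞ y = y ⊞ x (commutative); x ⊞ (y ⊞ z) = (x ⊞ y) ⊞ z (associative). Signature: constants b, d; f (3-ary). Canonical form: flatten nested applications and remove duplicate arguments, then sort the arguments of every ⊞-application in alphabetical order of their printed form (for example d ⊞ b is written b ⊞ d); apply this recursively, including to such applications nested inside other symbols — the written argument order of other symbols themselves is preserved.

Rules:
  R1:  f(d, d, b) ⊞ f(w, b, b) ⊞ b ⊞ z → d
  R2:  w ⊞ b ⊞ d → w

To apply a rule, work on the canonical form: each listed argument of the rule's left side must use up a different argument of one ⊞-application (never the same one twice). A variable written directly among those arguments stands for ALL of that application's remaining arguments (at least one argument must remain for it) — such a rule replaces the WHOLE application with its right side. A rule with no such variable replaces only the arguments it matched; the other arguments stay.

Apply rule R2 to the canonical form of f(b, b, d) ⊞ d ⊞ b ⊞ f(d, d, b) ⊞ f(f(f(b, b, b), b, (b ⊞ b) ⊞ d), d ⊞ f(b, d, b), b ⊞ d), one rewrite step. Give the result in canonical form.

Canonical form:  b ⊞ d ⊞ f(b, b, d) ⊞ f(d, d, b) ⊞ f(f(f(b, b, b), b, b ⊞ d), d ⊞ f(b, d, b), b ⊞ d)
R2 matches:  uses b, d;  w := f(b, b, d) ⊞ f(d, d, b) ⊞ f(f(f(b, b, b), b, b ⊞ d), d ⊞ f(b, d, b), b ⊞ d)
The extension variable absorbs all remaining arguments, so the whole application is rewritten.
Giving:  f(b, b, d) ⊞ f(d, d, b) ⊞ f(f(f(b, b, b), b, b ⊞ d), d ⊞ f(b, d, b), b ⊞ d)

Answer: f(b, b, d) ⊞ f(d, d, b) ⊞ f(f(f(b, b, b), b, b ⊞ d), d ⊞ f(b, d, b), b ⊞ d)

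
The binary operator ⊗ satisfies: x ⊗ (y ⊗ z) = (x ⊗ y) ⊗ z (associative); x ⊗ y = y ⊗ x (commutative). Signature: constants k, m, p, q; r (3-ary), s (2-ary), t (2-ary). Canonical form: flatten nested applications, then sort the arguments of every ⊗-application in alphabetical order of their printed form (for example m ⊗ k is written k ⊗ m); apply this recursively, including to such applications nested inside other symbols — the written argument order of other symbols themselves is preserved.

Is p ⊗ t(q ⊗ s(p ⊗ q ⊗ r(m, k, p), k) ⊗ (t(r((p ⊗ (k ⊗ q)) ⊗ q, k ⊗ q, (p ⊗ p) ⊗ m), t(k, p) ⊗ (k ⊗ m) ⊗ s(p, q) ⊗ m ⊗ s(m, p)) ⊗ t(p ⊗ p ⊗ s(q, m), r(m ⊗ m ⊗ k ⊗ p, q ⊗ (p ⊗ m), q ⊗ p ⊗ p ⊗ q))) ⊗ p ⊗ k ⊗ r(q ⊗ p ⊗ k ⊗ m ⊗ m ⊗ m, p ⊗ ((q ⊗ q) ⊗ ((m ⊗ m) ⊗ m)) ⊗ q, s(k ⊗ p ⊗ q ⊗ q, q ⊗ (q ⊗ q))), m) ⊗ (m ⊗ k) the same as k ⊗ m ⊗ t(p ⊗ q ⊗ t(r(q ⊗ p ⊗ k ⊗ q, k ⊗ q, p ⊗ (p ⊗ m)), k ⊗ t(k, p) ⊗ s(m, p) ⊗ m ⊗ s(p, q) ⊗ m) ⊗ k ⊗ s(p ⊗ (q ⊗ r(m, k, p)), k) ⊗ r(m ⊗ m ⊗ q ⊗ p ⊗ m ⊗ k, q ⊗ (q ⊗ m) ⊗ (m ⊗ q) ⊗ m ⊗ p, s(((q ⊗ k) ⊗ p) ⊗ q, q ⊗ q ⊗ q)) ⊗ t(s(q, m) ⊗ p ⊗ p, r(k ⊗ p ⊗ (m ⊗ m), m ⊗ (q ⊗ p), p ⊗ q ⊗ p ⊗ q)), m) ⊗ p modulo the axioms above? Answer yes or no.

Answer: yes — both canonical forms are k ⊗ m ⊗ p ⊗ t(k ⊗ p ⊗ q ⊗ r(k ⊗ m ⊗ m ⊗ m ⊗ p ⊗ q, m ⊗ m ⊗ m ⊗ p ⊗ q ⊗ q ⊗ q, s(k ⊗ p ⊗ q ⊗ q, q ⊗ q ⊗ q)) ⊗ s(p ⊗ q ⊗ r(m, k, p), k) ⊗ t(p ⊗ p ⊗ s(q, m), r(k ⊗ m ⊗ m ⊗ p, m ⊗ p ⊗ q, p ⊗ p ⊗ q ⊗ q)) ⊗ t(r(k ⊗ p ⊗ q ⊗ q, k ⊗ q, m ⊗ p ⊗ p), k ⊗ m ⊗ m ⊗ s(m, p) ⊗ s(p, q) ⊗ t(k, p)), m)

Derivation:
Left:  p ⊗ t(q ⊗ s(p ⊗ q ⊗ r(m, k, p), k) ⊗ (t(r((p ⊗ (k ⊗ q)) ⊗ q, k ⊗ q, (p ⊗ p) ⊗ m), t(k, p) ⊗ (k ⊗ m) ⊗ s(p, q) ⊗ m ⊗ s(m, p)) ⊗ t(p ⊗ p ⊗ s(q, m), r(m ⊗ m ⊗ k ⊗ p, q ⊗ (p ⊗ m), q ⊗ p ⊗ p ⊗ q))) ⊗ p ⊗ k ⊗ r(q ⊗ p ⊗ k ⊗ m ⊗ m ⊗ m, p ⊗ ((q ⊗ q) ⊗ ((m ⊗ m) ⊗ m)) ⊗ q, s(k ⊗ p ⊗ q ⊗ q, q ⊗ (q ⊗ q))), m) ⊗ (m ⊗ k)
  Flatten:  p ⊗ t(q ⊗ s(p ⊗ q ⊗ r(m, k, p), k) ⊗ (t(r((p ⊗ (k ⊗ q)) ⊗ q, k ⊗ q, (p ⊗ p) ⊗ m), t(k, p) ⊗ (k ⊗ m) ⊗ s(p, q) ⊗ m ⊗ s(m, p)) ⊗ t(p ⊗ p ⊗ s(q, m), r(m ⊗ m ⊗ k ⊗ p, q ⊗ (p ⊗ m), q ⊗ p ⊗ p ⊗ q))) ⊗ p ⊗ k ⊗ r(q ⊗ p ⊗ k ⊗ m ⊗ m ⊗ m, p ⊗ ((q ⊗ q) ⊗ ((m ⊗ m) ⊗ m)) ⊗ q, s(k ⊗ p ⊗ q ⊗ q, q ⊗ (q ⊗ q))), m) ⊗ m ⊗ k
  Simplify inside:  t(q ⊗ s(p ⊗ q ⊗ r(m, k, p), k) ⊗ (t(r((p ⊗ (k ⊗ q)) ⊗ q, k ⊗ q, (p ⊗ p) ⊗ m), t(k, p) ⊗ (k ⊗ m) ⊗ s(p, q) ⊗ m ⊗ s(m, p)) ⊗ t(p ⊗ p ⊗ s(q, m), r(m ⊗ m ⊗ k ⊗ p, q ⊗ (p ⊗ m), q ⊗ p ⊗ p ⊗ q))) ⊗ p ⊗ k ⊗ r(q ⊗ p ⊗ k ⊗ m ⊗ m ⊗ m, p ⊗ ((q ⊗ q) ⊗ ((m ⊗ m) ⊗ m)) ⊗ q, s(k ⊗ p ⊗ q ⊗ q, q ⊗ (q ⊗ q))), m)  →  t(k ⊗ p ⊗ q ⊗ r(k ⊗ m ⊗ m ⊗ m ⊗ p ⊗ q, m ⊗ m ⊗ m ⊗ p ⊗ q ⊗ q ⊗ q, s(k ⊗ p ⊗ q ⊗ q, q ⊗ q ⊗ q)) ⊗ s(p ⊗ q ⊗ r(m, k, p), k) ⊗ t(p ⊗ p ⊗ s(q, m), r(k ⊗ m ⊗ m ⊗ p, m ⊗ p ⊗ q, p ⊗ p ⊗ q ⊗ q)) ⊗ t(r(k ⊗ p ⊗ q ⊗ q, k ⊗ q, m ⊗ p ⊗ p), k ⊗ m ⊗ m ⊗ s(m, p) ⊗ s(p, q) ⊗ t(k, p)), m)
  Sort:  k ⊗ m ⊗ p ⊗ t(k ⊗ p ⊗ q ⊗ r(k ⊗ m ⊗ m ⊗ m ⊗ p ⊗ q, m ⊗ m ⊗ m ⊗ p ⊗ q ⊗ q ⊗ q, s(k ⊗ p ⊗ q ⊗ q, q ⊗ q ⊗ q)) ⊗ s(p ⊗ q ⊗ r(m, k, p), k) ⊗ t(p ⊗ p ⊗ s(q, m), r(k ⊗ m ⊗ m ⊗ p, m ⊗ p ⊗ q, p ⊗ p ⊗ q ⊗ q)) ⊗ t(r(k ⊗ p ⊗ q ⊗ q, k ⊗ q, m ⊗ p ⊗ p), k ⊗ m ⊗ m ⊗ s(m, p) ⊗ s(p, q) ⊗ t(k, p)), m)
Right:  k ⊗ m ⊗ t(p ⊗ q ⊗ t(r(q ⊗ p ⊗ k ⊗ q, k ⊗ q, p ⊗ (p ⊗ m)), k ⊗ t(k, p) ⊗ s(m, p) ⊗ m ⊗ s(p, q) ⊗ m) ⊗ k ⊗ s(p ⊗ (q ⊗ r(m, k, p)), k) ⊗ r(m ⊗ m ⊗ q ⊗ p ⊗ m ⊗ k, q ⊗ (q ⊗ m) ⊗ (m ⊗ q) ⊗ m ⊗ p, s(((q ⊗ k) ⊗ p) ⊗ q, q ⊗ q ⊗ q)) ⊗ t(s(q, m) ⊗ p ⊗ p, r(k ⊗ p ⊗ (m ⊗ m), m ⊗ (q ⊗ p), p ⊗ q ⊗ p ⊗ q)), m) ⊗ p
  Canonicalize subterm:  t(p ⊗ q ⊗ t(r(q ⊗ p ⊗ k ⊗ q, k ⊗ q, p ⊗ (p ⊗ m)), k ⊗ t(k, p) ⊗ s(m, p) ⊗ m ⊗ s(p, q) ⊗ m) ⊗ k ⊗ s(p ⊗ (q ⊗ r(m, k, p)), k) ⊗ r(m ⊗ m ⊗ q ⊗ p ⊗ m ⊗ k, q ⊗ (q ⊗ m) ⊗ (m ⊗ q) ⊗ m ⊗ p, s(((q ⊗ k) ⊗ p) ⊗ q, q ⊗ q ⊗ q)) ⊗ t(s(q, m) ⊗ p ⊗ p, r(k ⊗ p ⊗ (m ⊗ m), m ⊗ (q ⊗ p), p ⊗ q ⊗ p ⊗ q)), m)  →  t(k ⊗ p ⊗ q ⊗ r(k ⊗ m ⊗ m ⊗ m ⊗ p ⊗ q, m ⊗ m ⊗ m ⊗ p ⊗ q ⊗ q ⊗ q, s(k ⊗ p ⊗ q ⊗ q, q ⊗ q ⊗ q)) ⊗ s(p ⊗ q ⊗ r(m, k, p), k) ⊗ t(p ⊗ p ⊗ s(q, m), r(k ⊗ m ⊗ m ⊗ p, m ⊗ p ⊗ q, p ⊗ p ⊗ q ⊗ q)) ⊗ t(r(k ⊗ p ⊗ q ⊗ q, k ⊗ q, m ⊗ p ⊗ p), k ⊗ m ⊗ m ⊗ s(m, p) ⊗ s(p, q) ⊗ t(k, p)), m)
  Sort:  k ⊗ m ⊗ p ⊗ t(k ⊗ p ⊗ q ⊗ r(k ⊗ m ⊗ m ⊗ m ⊗ p ⊗ q, m ⊗ m ⊗ m ⊗ p ⊗ q ⊗ q ⊗ q, s(k ⊗ p ⊗ q ⊗ q, q ⊗ q ⊗ q)) ⊗ s(p ⊗ q ⊗ r(m, k, p), k) ⊗ t(p ⊗ p ⊗ s(q, m), r(k ⊗ m ⊗ m ⊗ p, m ⊗ p ⊗ q, p ⊗ p ⊗ q ⊗ q)) ⊗ t(r(k ⊗ p ⊗ q ⊗ q, k ⊗ q, m ⊗ p ⊗ p), k ⊗ m ⊗ m ⊗ s(m, p) ⊗ s(p, q) ⊗ t(k, p)), m)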